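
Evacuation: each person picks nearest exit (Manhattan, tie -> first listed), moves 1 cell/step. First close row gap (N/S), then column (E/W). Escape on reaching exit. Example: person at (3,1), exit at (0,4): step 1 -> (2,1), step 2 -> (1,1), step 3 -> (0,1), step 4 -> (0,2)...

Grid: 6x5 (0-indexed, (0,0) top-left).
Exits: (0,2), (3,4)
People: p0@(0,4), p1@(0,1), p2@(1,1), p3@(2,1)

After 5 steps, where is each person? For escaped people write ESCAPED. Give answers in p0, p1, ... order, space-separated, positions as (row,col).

Step 1: p0:(0,4)->(0,3) | p1:(0,1)->(0,2)->EXIT | p2:(1,1)->(0,1) | p3:(2,1)->(1,1)
Step 2: p0:(0,3)->(0,2)->EXIT | p1:escaped | p2:(0,1)->(0,2)->EXIT | p3:(1,1)->(0,1)
Step 3: p0:escaped | p1:escaped | p2:escaped | p3:(0,1)->(0,2)->EXIT

ESCAPED ESCAPED ESCAPED ESCAPED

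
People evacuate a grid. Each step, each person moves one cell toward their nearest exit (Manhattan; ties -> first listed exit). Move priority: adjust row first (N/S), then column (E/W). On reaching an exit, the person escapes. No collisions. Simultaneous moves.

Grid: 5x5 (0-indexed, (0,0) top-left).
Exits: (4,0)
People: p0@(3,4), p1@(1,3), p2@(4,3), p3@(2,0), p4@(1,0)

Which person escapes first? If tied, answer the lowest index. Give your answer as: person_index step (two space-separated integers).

Step 1: p0:(3,4)->(4,4) | p1:(1,3)->(2,3) | p2:(4,3)->(4,2) | p3:(2,0)->(3,0) | p4:(1,0)->(2,0)
Step 2: p0:(4,4)->(4,3) | p1:(2,3)->(3,3) | p2:(4,2)->(4,1) | p3:(3,0)->(4,0)->EXIT | p4:(2,0)->(3,0)
Step 3: p0:(4,3)->(4,2) | p1:(3,3)->(4,3) | p2:(4,1)->(4,0)->EXIT | p3:escaped | p4:(3,0)->(4,0)->EXIT
Step 4: p0:(4,2)->(4,1) | p1:(4,3)->(4,2) | p2:escaped | p3:escaped | p4:escaped
Step 5: p0:(4,1)->(4,0)->EXIT | p1:(4,2)->(4,1) | p2:escaped | p3:escaped | p4:escaped
Step 6: p0:escaped | p1:(4,1)->(4,0)->EXIT | p2:escaped | p3:escaped | p4:escaped
Exit steps: [5, 6, 3, 2, 3]
First to escape: p3 at step 2

Answer: 3 2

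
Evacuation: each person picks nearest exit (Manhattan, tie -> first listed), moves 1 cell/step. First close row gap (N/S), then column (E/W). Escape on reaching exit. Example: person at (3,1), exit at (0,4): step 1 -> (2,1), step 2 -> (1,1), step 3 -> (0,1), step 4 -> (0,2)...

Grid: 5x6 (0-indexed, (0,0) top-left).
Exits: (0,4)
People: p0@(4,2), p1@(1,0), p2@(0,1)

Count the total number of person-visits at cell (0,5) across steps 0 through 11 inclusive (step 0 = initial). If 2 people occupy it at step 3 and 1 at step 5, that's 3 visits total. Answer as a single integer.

Step 0: p0@(4,2) p1@(1,0) p2@(0,1) -> at (0,5): 0 [-], cum=0
Step 1: p0@(3,2) p1@(0,0) p2@(0,2) -> at (0,5): 0 [-], cum=0
Step 2: p0@(2,2) p1@(0,1) p2@(0,3) -> at (0,5): 0 [-], cum=0
Step 3: p0@(1,2) p1@(0,2) p2@ESC -> at (0,5): 0 [-], cum=0
Step 4: p0@(0,2) p1@(0,3) p2@ESC -> at (0,5): 0 [-], cum=0
Step 5: p0@(0,3) p1@ESC p2@ESC -> at (0,5): 0 [-], cum=0
Step 6: p0@ESC p1@ESC p2@ESC -> at (0,5): 0 [-], cum=0
Total visits = 0

Answer: 0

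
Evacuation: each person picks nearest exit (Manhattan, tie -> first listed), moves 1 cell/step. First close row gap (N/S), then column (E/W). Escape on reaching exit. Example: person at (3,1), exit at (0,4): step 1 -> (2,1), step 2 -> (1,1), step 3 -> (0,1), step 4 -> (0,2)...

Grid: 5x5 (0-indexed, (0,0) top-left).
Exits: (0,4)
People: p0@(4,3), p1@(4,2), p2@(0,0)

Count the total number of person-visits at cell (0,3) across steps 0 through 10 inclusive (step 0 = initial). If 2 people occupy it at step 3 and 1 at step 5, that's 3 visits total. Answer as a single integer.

Step 0: p0@(4,3) p1@(4,2) p2@(0,0) -> at (0,3): 0 [-], cum=0
Step 1: p0@(3,3) p1@(3,2) p2@(0,1) -> at (0,3): 0 [-], cum=0
Step 2: p0@(2,3) p1@(2,2) p2@(0,2) -> at (0,3): 0 [-], cum=0
Step 3: p0@(1,3) p1@(1,2) p2@(0,3) -> at (0,3): 1 [p2], cum=1
Step 4: p0@(0,3) p1@(0,2) p2@ESC -> at (0,3): 1 [p0], cum=2
Step 5: p0@ESC p1@(0,3) p2@ESC -> at (0,3): 1 [p1], cum=3
Step 6: p0@ESC p1@ESC p2@ESC -> at (0,3): 0 [-], cum=3
Total visits = 3

Answer: 3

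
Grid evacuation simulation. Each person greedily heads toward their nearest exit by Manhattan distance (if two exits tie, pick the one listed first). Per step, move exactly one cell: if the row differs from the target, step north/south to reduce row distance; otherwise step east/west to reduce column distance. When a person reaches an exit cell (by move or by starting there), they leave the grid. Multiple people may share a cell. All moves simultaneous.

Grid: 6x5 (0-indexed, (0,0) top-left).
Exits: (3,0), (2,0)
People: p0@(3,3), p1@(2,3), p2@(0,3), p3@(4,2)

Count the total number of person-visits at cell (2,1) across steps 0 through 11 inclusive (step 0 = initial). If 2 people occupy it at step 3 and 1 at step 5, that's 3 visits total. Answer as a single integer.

Step 0: p0@(3,3) p1@(2,3) p2@(0,3) p3@(4,2) -> at (2,1): 0 [-], cum=0
Step 1: p0@(3,2) p1@(2,2) p2@(1,3) p3@(3,2) -> at (2,1): 0 [-], cum=0
Step 2: p0@(3,1) p1@(2,1) p2@(2,3) p3@(3,1) -> at (2,1): 1 [p1], cum=1
Step 3: p0@ESC p1@ESC p2@(2,2) p3@ESC -> at (2,1): 0 [-], cum=1
Step 4: p0@ESC p1@ESC p2@(2,1) p3@ESC -> at (2,1): 1 [p2], cum=2
Step 5: p0@ESC p1@ESC p2@ESC p3@ESC -> at (2,1): 0 [-], cum=2
Total visits = 2

Answer: 2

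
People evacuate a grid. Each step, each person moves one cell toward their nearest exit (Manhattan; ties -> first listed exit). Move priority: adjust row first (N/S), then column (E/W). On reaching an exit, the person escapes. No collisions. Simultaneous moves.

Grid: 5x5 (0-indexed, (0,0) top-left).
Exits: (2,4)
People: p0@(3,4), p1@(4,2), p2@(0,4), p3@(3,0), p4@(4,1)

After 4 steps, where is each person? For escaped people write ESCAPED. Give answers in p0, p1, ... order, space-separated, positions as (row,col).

Step 1: p0:(3,4)->(2,4)->EXIT | p1:(4,2)->(3,2) | p2:(0,4)->(1,4) | p3:(3,0)->(2,0) | p4:(4,1)->(3,1)
Step 2: p0:escaped | p1:(3,2)->(2,2) | p2:(1,4)->(2,4)->EXIT | p3:(2,0)->(2,1) | p4:(3,1)->(2,1)
Step 3: p0:escaped | p1:(2,2)->(2,3) | p2:escaped | p3:(2,1)->(2,2) | p4:(2,1)->(2,2)
Step 4: p0:escaped | p1:(2,3)->(2,4)->EXIT | p2:escaped | p3:(2,2)->(2,3) | p4:(2,2)->(2,3)

ESCAPED ESCAPED ESCAPED (2,3) (2,3)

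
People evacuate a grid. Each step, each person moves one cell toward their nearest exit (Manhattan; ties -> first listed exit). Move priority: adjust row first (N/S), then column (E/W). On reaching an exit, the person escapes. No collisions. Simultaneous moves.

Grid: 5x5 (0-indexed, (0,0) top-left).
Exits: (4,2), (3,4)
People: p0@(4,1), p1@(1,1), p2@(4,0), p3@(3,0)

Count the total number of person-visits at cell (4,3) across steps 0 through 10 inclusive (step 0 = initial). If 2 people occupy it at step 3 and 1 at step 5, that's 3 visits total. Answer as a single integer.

Step 0: p0@(4,1) p1@(1,1) p2@(4,0) p3@(3,0) -> at (4,3): 0 [-], cum=0
Step 1: p0@ESC p1@(2,1) p2@(4,1) p3@(4,0) -> at (4,3): 0 [-], cum=0
Step 2: p0@ESC p1@(3,1) p2@ESC p3@(4,1) -> at (4,3): 0 [-], cum=0
Step 3: p0@ESC p1@(4,1) p2@ESC p3@ESC -> at (4,3): 0 [-], cum=0
Step 4: p0@ESC p1@ESC p2@ESC p3@ESC -> at (4,3): 0 [-], cum=0
Total visits = 0

Answer: 0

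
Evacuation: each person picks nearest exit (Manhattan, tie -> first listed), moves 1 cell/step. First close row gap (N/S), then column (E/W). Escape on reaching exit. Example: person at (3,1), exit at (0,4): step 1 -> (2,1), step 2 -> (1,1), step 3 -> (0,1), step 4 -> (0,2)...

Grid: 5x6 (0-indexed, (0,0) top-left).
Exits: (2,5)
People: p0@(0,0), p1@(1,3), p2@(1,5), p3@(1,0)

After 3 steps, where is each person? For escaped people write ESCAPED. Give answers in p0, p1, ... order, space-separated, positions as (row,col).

Step 1: p0:(0,0)->(1,0) | p1:(1,3)->(2,3) | p2:(1,5)->(2,5)->EXIT | p3:(1,0)->(2,0)
Step 2: p0:(1,0)->(2,0) | p1:(2,3)->(2,4) | p2:escaped | p3:(2,0)->(2,1)
Step 3: p0:(2,0)->(2,1) | p1:(2,4)->(2,5)->EXIT | p2:escaped | p3:(2,1)->(2,2)

(2,1) ESCAPED ESCAPED (2,2)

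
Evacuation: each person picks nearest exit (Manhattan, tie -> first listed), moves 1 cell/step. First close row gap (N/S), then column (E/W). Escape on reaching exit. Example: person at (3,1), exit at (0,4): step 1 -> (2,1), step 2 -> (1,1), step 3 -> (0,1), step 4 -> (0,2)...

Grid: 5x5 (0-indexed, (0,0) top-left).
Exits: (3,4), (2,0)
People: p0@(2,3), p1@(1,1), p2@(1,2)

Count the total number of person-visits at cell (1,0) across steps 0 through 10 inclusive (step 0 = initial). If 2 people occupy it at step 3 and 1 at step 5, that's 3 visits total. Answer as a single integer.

Answer: 0

Derivation:
Step 0: p0@(2,3) p1@(1,1) p2@(1,2) -> at (1,0): 0 [-], cum=0
Step 1: p0@(3,3) p1@(2,1) p2@(2,2) -> at (1,0): 0 [-], cum=0
Step 2: p0@ESC p1@ESC p2@(2,1) -> at (1,0): 0 [-], cum=0
Step 3: p0@ESC p1@ESC p2@ESC -> at (1,0): 0 [-], cum=0
Total visits = 0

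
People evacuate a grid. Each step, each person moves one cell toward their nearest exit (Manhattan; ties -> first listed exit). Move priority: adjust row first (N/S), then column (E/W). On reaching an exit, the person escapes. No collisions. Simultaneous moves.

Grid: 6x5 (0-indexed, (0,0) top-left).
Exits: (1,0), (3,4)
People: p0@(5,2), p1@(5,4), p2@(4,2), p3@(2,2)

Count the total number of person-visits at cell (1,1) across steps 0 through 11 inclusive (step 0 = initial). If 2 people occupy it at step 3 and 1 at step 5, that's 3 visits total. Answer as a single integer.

Answer: 1

Derivation:
Step 0: p0@(5,2) p1@(5,4) p2@(4,2) p3@(2,2) -> at (1,1): 0 [-], cum=0
Step 1: p0@(4,2) p1@(4,4) p2@(3,2) p3@(1,2) -> at (1,1): 0 [-], cum=0
Step 2: p0@(3,2) p1@ESC p2@(3,3) p3@(1,1) -> at (1,1): 1 [p3], cum=1
Step 3: p0@(3,3) p1@ESC p2@ESC p3@ESC -> at (1,1): 0 [-], cum=1
Step 4: p0@ESC p1@ESC p2@ESC p3@ESC -> at (1,1): 0 [-], cum=1
Total visits = 1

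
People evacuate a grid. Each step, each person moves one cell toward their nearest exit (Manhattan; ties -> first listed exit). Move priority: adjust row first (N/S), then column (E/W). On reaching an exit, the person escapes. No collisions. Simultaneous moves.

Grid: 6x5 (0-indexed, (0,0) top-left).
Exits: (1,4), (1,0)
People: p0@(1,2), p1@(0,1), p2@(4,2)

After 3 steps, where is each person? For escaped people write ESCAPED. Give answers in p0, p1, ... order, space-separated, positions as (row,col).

Step 1: p0:(1,2)->(1,3) | p1:(0,1)->(1,1) | p2:(4,2)->(3,2)
Step 2: p0:(1,3)->(1,4)->EXIT | p1:(1,1)->(1,0)->EXIT | p2:(3,2)->(2,2)
Step 3: p0:escaped | p1:escaped | p2:(2,2)->(1,2)

ESCAPED ESCAPED (1,2)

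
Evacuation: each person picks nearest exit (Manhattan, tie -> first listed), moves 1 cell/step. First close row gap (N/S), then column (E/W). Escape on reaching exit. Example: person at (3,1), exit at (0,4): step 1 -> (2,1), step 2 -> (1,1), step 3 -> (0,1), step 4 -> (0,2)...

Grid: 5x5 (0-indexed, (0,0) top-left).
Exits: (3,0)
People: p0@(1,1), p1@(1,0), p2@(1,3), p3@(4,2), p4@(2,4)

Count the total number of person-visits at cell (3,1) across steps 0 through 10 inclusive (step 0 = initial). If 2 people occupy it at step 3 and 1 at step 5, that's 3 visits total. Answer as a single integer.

Answer: 4

Derivation:
Step 0: p0@(1,1) p1@(1,0) p2@(1,3) p3@(4,2) p4@(2,4) -> at (3,1): 0 [-], cum=0
Step 1: p0@(2,1) p1@(2,0) p2@(2,3) p3@(3,2) p4@(3,4) -> at (3,1): 0 [-], cum=0
Step 2: p0@(3,1) p1@ESC p2@(3,3) p3@(3,1) p4@(3,3) -> at (3,1): 2 [p0,p3], cum=2
Step 3: p0@ESC p1@ESC p2@(3,2) p3@ESC p4@(3,2) -> at (3,1): 0 [-], cum=2
Step 4: p0@ESC p1@ESC p2@(3,1) p3@ESC p4@(3,1) -> at (3,1): 2 [p2,p4], cum=4
Step 5: p0@ESC p1@ESC p2@ESC p3@ESC p4@ESC -> at (3,1): 0 [-], cum=4
Total visits = 4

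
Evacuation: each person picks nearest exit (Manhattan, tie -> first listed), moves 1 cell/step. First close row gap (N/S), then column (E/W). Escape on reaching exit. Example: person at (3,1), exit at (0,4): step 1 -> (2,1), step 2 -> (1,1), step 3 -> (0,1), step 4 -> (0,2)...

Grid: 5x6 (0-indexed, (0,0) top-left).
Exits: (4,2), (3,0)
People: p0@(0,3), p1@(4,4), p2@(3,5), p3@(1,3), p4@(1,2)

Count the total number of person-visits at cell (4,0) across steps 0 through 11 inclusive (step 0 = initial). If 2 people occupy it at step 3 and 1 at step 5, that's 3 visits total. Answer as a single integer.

Step 0: p0@(0,3) p1@(4,4) p2@(3,5) p3@(1,3) p4@(1,2) -> at (4,0): 0 [-], cum=0
Step 1: p0@(1,3) p1@(4,3) p2@(4,5) p3@(2,3) p4@(2,2) -> at (4,0): 0 [-], cum=0
Step 2: p0@(2,3) p1@ESC p2@(4,4) p3@(3,3) p4@(3,2) -> at (4,0): 0 [-], cum=0
Step 3: p0@(3,3) p1@ESC p2@(4,3) p3@(4,3) p4@ESC -> at (4,0): 0 [-], cum=0
Step 4: p0@(4,3) p1@ESC p2@ESC p3@ESC p4@ESC -> at (4,0): 0 [-], cum=0
Step 5: p0@ESC p1@ESC p2@ESC p3@ESC p4@ESC -> at (4,0): 0 [-], cum=0
Total visits = 0

Answer: 0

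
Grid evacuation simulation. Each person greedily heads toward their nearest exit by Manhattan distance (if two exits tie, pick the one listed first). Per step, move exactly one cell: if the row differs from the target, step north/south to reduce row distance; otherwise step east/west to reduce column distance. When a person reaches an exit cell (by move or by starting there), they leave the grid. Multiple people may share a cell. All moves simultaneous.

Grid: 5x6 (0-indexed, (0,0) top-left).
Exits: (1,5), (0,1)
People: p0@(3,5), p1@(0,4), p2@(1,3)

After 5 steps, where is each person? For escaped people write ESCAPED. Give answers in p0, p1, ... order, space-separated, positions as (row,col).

Step 1: p0:(3,5)->(2,5) | p1:(0,4)->(1,4) | p2:(1,3)->(1,4)
Step 2: p0:(2,5)->(1,5)->EXIT | p1:(1,4)->(1,5)->EXIT | p2:(1,4)->(1,5)->EXIT

ESCAPED ESCAPED ESCAPED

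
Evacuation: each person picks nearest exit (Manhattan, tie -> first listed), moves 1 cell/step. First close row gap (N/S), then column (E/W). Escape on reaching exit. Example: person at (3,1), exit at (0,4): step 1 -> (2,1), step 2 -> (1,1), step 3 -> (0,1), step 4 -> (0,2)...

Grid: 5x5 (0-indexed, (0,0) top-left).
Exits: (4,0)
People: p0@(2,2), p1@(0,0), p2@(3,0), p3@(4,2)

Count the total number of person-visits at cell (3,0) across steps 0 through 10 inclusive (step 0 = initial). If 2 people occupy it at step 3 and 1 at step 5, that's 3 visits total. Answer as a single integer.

Step 0: p0@(2,2) p1@(0,0) p2@(3,0) p3@(4,2) -> at (3,0): 1 [p2], cum=1
Step 1: p0@(3,2) p1@(1,0) p2@ESC p3@(4,1) -> at (3,0): 0 [-], cum=1
Step 2: p0@(4,2) p1@(2,0) p2@ESC p3@ESC -> at (3,0): 0 [-], cum=1
Step 3: p0@(4,1) p1@(3,0) p2@ESC p3@ESC -> at (3,0): 1 [p1], cum=2
Step 4: p0@ESC p1@ESC p2@ESC p3@ESC -> at (3,0): 0 [-], cum=2
Total visits = 2

Answer: 2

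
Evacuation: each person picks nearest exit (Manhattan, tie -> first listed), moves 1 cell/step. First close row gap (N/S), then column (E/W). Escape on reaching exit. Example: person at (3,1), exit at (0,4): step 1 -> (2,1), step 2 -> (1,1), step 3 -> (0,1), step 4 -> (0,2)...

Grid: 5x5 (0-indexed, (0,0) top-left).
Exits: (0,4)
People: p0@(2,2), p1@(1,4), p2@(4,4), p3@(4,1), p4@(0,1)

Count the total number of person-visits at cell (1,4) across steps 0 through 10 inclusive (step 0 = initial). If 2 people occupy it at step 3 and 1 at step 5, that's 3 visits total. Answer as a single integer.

Step 0: p0@(2,2) p1@(1,4) p2@(4,4) p3@(4,1) p4@(0,1) -> at (1,4): 1 [p1], cum=1
Step 1: p0@(1,2) p1@ESC p2@(3,4) p3@(3,1) p4@(0,2) -> at (1,4): 0 [-], cum=1
Step 2: p0@(0,2) p1@ESC p2@(2,4) p3@(2,1) p4@(0,3) -> at (1,4): 0 [-], cum=1
Step 3: p0@(0,3) p1@ESC p2@(1,4) p3@(1,1) p4@ESC -> at (1,4): 1 [p2], cum=2
Step 4: p0@ESC p1@ESC p2@ESC p3@(0,1) p4@ESC -> at (1,4): 0 [-], cum=2
Step 5: p0@ESC p1@ESC p2@ESC p3@(0,2) p4@ESC -> at (1,4): 0 [-], cum=2
Step 6: p0@ESC p1@ESC p2@ESC p3@(0,3) p4@ESC -> at (1,4): 0 [-], cum=2
Step 7: p0@ESC p1@ESC p2@ESC p3@ESC p4@ESC -> at (1,4): 0 [-], cum=2
Total visits = 2

Answer: 2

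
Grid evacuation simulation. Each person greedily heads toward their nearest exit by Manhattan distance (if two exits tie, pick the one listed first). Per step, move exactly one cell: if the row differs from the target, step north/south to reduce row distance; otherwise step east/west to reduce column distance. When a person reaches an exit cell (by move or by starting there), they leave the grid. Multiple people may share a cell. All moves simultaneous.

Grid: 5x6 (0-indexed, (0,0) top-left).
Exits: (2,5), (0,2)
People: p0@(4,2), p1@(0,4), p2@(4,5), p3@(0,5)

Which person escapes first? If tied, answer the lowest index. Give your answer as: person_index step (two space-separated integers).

Answer: 1 2

Derivation:
Step 1: p0:(4,2)->(3,2) | p1:(0,4)->(0,3) | p2:(4,5)->(3,5) | p3:(0,5)->(1,5)
Step 2: p0:(3,2)->(2,2) | p1:(0,3)->(0,2)->EXIT | p2:(3,5)->(2,5)->EXIT | p3:(1,5)->(2,5)->EXIT
Step 3: p0:(2,2)->(1,2) | p1:escaped | p2:escaped | p3:escaped
Step 4: p0:(1,2)->(0,2)->EXIT | p1:escaped | p2:escaped | p3:escaped
Exit steps: [4, 2, 2, 2]
First to escape: p1 at step 2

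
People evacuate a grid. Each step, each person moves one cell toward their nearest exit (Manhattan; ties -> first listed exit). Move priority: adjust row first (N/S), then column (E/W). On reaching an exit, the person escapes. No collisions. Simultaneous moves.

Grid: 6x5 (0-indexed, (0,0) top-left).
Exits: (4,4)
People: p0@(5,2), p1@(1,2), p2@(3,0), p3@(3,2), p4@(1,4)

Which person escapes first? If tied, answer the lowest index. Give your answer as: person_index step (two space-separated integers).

Answer: 0 3

Derivation:
Step 1: p0:(5,2)->(4,2) | p1:(1,2)->(2,2) | p2:(3,0)->(4,0) | p3:(3,2)->(4,2) | p4:(1,4)->(2,4)
Step 2: p0:(4,2)->(4,3) | p1:(2,2)->(3,2) | p2:(4,0)->(4,1) | p3:(4,2)->(4,3) | p4:(2,4)->(3,4)
Step 3: p0:(4,3)->(4,4)->EXIT | p1:(3,2)->(4,2) | p2:(4,1)->(4,2) | p3:(4,3)->(4,4)->EXIT | p4:(3,4)->(4,4)->EXIT
Step 4: p0:escaped | p1:(4,2)->(4,3) | p2:(4,2)->(4,3) | p3:escaped | p4:escaped
Step 5: p0:escaped | p1:(4,3)->(4,4)->EXIT | p2:(4,3)->(4,4)->EXIT | p3:escaped | p4:escaped
Exit steps: [3, 5, 5, 3, 3]
First to escape: p0 at step 3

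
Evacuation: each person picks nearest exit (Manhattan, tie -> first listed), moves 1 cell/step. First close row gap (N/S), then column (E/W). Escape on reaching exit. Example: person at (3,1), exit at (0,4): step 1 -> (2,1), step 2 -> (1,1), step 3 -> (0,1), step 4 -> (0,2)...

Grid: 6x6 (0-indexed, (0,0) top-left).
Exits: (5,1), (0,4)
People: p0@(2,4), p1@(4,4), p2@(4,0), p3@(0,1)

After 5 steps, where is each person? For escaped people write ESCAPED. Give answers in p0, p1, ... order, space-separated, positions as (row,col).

Step 1: p0:(2,4)->(1,4) | p1:(4,4)->(5,4) | p2:(4,0)->(5,0) | p3:(0,1)->(0,2)
Step 2: p0:(1,4)->(0,4)->EXIT | p1:(5,4)->(5,3) | p2:(5,0)->(5,1)->EXIT | p3:(0,2)->(0,3)
Step 3: p0:escaped | p1:(5,3)->(5,2) | p2:escaped | p3:(0,3)->(0,4)->EXIT
Step 4: p0:escaped | p1:(5,2)->(5,1)->EXIT | p2:escaped | p3:escaped

ESCAPED ESCAPED ESCAPED ESCAPED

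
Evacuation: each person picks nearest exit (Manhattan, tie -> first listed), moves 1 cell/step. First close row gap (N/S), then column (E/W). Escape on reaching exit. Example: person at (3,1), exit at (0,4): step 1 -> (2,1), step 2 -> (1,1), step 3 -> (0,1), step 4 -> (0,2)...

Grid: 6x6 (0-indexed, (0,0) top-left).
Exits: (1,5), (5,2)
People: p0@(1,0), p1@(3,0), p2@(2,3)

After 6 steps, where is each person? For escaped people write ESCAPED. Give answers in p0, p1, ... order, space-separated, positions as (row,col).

Step 1: p0:(1,0)->(1,1) | p1:(3,0)->(4,0) | p2:(2,3)->(1,3)
Step 2: p0:(1,1)->(1,2) | p1:(4,0)->(5,0) | p2:(1,3)->(1,4)
Step 3: p0:(1,2)->(1,3) | p1:(5,0)->(5,1) | p2:(1,4)->(1,5)->EXIT
Step 4: p0:(1,3)->(1,4) | p1:(5,1)->(5,2)->EXIT | p2:escaped
Step 5: p0:(1,4)->(1,5)->EXIT | p1:escaped | p2:escaped

ESCAPED ESCAPED ESCAPED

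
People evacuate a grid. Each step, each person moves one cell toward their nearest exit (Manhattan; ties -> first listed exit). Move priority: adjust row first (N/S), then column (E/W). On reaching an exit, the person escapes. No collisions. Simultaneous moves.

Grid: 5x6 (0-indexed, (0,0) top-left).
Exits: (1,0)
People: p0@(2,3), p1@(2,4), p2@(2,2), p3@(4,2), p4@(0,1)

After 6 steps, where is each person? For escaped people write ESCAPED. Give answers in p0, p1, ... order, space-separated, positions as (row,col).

Step 1: p0:(2,3)->(1,3) | p1:(2,4)->(1,4) | p2:(2,2)->(1,2) | p3:(4,2)->(3,2) | p4:(0,1)->(1,1)
Step 2: p0:(1,3)->(1,2) | p1:(1,4)->(1,3) | p2:(1,2)->(1,1) | p3:(3,2)->(2,2) | p4:(1,1)->(1,0)->EXIT
Step 3: p0:(1,2)->(1,1) | p1:(1,3)->(1,2) | p2:(1,1)->(1,0)->EXIT | p3:(2,2)->(1,2) | p4:escaped
Step 4: p0:(1,1)->(1,0)->EXIT | p1:(1,2)->(1,1) | p2:escaped | p3:(1,2)->(1,1) | p4:escaped
Step 5: p0:escaped | p1:(1,1)->(1,0)->EXIT | p2:escaped | p3:(1,1)->(1,0)->EXIT | p4:escaped

ESCAPED ESCAPED ESCAPED ESCAPED ESCAPED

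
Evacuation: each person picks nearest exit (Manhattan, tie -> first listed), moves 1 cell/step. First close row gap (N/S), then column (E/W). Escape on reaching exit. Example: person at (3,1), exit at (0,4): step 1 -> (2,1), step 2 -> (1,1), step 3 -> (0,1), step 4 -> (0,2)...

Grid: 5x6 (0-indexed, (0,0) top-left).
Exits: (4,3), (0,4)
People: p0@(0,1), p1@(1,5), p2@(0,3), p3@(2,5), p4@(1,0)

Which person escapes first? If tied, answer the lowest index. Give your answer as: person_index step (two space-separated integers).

Answer: 2 1

Derivation:
Step 1: p0:(0,1)->(0,2) | p1:(1,5)->(0,5) | p2:(0,3)->(0,4)->EXIT | p3:(2,5)->(1,5) | p4:(1,0)->(0,0)
Step 2: p0:(0,2)->(0,3) | p1:(0,5)->(0,4)->EXIT | p2:escaped | p3:(1,5)->(0,5) | p4:(0,0)->(0,1)
Step 3: p0:(0,3)->(0,4)->EXIT | p1:escaped | p2:escaped | p3:(0,5)->(0,4)->EXIT | p4:(0,1)->(0,2)
Step 4: p0:escaped | p1:escaped | p2:escaped | p3:escaped | p4:(0,2)->(0,3)
Step 5: p0:escaped | p1:escaped | p2:escaped | p3:escaped | p4:(0,3)->(0,4)->EXIT
Exit steps: [3, 2, 1, 3, 5]
First to escape: p2 at step 1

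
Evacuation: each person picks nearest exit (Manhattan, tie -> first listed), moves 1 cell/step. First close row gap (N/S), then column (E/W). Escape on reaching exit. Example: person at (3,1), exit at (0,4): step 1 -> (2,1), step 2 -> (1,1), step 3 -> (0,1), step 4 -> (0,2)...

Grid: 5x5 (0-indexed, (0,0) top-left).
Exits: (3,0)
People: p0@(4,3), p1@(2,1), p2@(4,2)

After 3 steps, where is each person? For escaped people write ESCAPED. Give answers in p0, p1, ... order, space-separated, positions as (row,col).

Step 1: p0:(4,3)->(3,3) | p1:(2,1)->(3,1) | p2:(4,2)->(3,2)
Step 2: p0:(3,3)->(3,2) | p1:(3,1)->(3,0)->EXIT | p2:(3,2)->(3,1)
Step 3: p0:(3,2)->(3,1) | p1:escaped | p2:(3,1)->(3,0)->EXIT

(3,1) ESCAPED ESCAPED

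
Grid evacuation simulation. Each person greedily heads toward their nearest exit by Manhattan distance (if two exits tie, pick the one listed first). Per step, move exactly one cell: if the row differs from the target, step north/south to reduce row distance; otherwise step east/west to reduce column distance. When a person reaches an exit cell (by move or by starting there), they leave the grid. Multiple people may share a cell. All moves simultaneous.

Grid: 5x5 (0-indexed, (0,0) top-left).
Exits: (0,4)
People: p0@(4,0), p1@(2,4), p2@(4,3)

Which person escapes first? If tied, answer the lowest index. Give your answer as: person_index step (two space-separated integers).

Answer: 1 2

Derivation:
Step 1: p0:(4,0)->(3,0) | p1:(2,4)->(1,4) | p2:(4,3)->(3,3)
Step 2: p0:(3,0)->(2,0) | p1:(1,4)->(0,4)->EXIT | p2:(3,3)->(2,3)
Step 3: p0:(2,0)->(1,0) | p1:escaped | p2:(2,3)->(1,3)
Step 4: p0:(1,0)->(0,0) | p1:escaped | p2:(1,3)->(0,3)
Step 5: p0:(0,0)->(0,1) | p1:escaped | p2:(0,3)->(0,4)->EXIT
Step 6: p0:(0,1)->(0,2) | p1:escaped | p2:escaped
Step 7: p0:(0,2)->(0,3) | p1:escaped | p2:escaped
Step 8: p0:(0,3)->(0,4)->EXIT | p1:escaped | p2:escaped
Exit steps: [8, 2, 5]
First to escape: p1 at step 2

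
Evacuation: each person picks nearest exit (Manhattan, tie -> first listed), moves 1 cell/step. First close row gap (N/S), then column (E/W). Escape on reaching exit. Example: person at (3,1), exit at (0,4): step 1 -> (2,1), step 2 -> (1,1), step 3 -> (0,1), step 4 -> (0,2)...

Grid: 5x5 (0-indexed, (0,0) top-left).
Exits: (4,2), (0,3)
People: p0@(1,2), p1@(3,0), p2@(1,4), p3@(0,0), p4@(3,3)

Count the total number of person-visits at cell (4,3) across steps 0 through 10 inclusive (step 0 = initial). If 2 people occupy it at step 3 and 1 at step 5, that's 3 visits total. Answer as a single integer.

Step 0: p0@(1,2) p1@(3,0) p2@(1,4) p3@(0,0) p4@(3,3) -> at (4,3): 0 [-], cum=0
Step 1: p0@(0,2) p1@(4,0) p2@(0,4) p3@(0,1) p4@(4,3) -> at (4,3): 1 [p4], cum=1
Step 2: p0@ESC p1@(4,1) p2@ESC p3@(0,2) p4@ESC -> at (4,3): 0 [-], cum=1
Step 3: p0@ESC p1@ESC p2@ESC p3@ESC p4@ESC -> at (4,3): 0 [-], cum=1
Total visits = 1

Answer: 1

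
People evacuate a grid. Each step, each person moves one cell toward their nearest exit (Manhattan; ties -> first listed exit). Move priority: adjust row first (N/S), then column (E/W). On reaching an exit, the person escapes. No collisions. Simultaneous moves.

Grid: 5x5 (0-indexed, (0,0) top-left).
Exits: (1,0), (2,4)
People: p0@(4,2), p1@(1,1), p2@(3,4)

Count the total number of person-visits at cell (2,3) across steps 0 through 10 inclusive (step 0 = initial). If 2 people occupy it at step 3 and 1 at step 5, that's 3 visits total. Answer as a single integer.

Answer: 1

Derivation:
Step 0: p0@(4,2) p1@(1,1) p2@(3,4) -> at (2,3): 0 [-], cum=0
Step 1: p0@(3,2) p1@ESC p2@ESC -> at (2,3): 0 [-], cum=0
Step 2: p0@(2,2) p1@ESC p2@ESC -> at (2,3): 0 [-], cum=0
Step 3: p0@(2,3) p1@ESC p2@ESC -> at (2,3): 1 [p0], cum=1
Step 4: p0@ESC p1@ESC p2@ESC -> at (2,3): 0 [-], cum=1
Total visits = 1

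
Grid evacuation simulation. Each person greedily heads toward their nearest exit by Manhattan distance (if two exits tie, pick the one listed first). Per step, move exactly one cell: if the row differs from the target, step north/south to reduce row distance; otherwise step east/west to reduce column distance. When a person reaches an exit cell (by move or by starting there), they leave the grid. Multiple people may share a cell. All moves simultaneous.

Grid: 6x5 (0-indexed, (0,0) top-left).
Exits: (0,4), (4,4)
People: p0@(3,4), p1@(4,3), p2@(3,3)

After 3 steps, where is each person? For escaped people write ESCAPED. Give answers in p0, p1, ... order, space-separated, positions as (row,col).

Step 1: p0:(3,4)->(4,4)->EXIT | p1:(4,3)->(4,4)->EXIT | p2:(3,3)->(4,3)
Step 2: p0:escaped | p1:escaped | p2:(4,3)->(4,4)->EXIT

ESCAPED ESCAPED ESCAPED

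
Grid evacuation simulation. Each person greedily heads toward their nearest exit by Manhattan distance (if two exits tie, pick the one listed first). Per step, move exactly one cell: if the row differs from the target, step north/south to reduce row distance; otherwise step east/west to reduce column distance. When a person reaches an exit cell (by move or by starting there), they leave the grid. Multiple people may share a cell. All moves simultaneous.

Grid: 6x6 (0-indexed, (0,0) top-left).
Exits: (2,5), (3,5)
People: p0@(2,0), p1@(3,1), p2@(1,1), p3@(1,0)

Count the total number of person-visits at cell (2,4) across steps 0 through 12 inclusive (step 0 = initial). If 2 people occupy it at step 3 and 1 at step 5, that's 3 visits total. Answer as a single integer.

Step 0: p0@(2,0) p1@(3,1) p2@(1,1) p3@(1,0) -> at (2,4): 0 [-], cum=0
Step 1: p0@(2,1) p1@(3,2) p2@(2,1) p3@(2,0) -> at (2,4): 0 [-], cum=0
Step 2: p0@(2,2) p1@(3,3) p2@(2,2) p3@(2,1) -> at (2,4): 0 [-], cum=0
Step 3: p0@(2,3) p1@(3,4) p2@(2,3) p3@(2,2) -> at (2,4): 0 [-], cum=0
Step 4: p0@(2,4) p1@ESC p2@(2,4) p3@(2,3) -> at (2,4): 2 [p0,p2], cum=2
Step 5: p0@ESC p1@ESC p2@ESC p3@(2,4) -> at (2,4): 1 [p3], cum=3
Step 6: p0@ESC p1@ESC p2@ESC p3@ESC -> at (2,4): 0 [-], cum=3
Total visits = 3

Answer: 3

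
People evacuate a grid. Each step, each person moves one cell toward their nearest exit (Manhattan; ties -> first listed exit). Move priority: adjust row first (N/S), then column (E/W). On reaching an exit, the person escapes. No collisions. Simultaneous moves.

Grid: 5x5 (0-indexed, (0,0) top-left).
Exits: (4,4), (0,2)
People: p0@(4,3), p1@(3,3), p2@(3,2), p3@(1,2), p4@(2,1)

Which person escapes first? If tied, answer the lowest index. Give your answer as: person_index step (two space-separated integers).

Step 1: p0:(4,3)->(4,4)->EXIT | p1:(3,3)->(4,3) | p2:(3,2)->(4,2) | p3:(1,2)->(0,2)->EXIT | p4:(2,1)->(1,1)
Step 2: p0:escaped | p1:(4,3)->(4,4)->EXIT | p2:(4,2)->(4,3) | p3:escaped | p4:(1,1)->(0,1)
Step 3: p0:escaped | p1:escaped | p2:(4,3)->(4,4)->EXIT | p3:escaped | p4:(0,1)->(0,2)->EXIT
Exit steps: [1, 2, 3, 1, 3]
First to escape: p0 at step 1

Answer: 0 1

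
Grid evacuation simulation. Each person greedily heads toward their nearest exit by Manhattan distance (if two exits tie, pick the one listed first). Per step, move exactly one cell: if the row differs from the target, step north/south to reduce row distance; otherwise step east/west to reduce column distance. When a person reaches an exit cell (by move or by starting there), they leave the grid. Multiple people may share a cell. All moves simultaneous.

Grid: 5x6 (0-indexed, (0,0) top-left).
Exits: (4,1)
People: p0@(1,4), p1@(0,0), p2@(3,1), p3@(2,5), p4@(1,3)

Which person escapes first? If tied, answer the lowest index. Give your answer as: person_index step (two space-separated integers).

Step 1: p0:(1,4)->(2,4) | p1:(0,0)->(1,0) | p2:(3,1)->(4,1)->EXIT | p3:(2,5)->(3,5) | p4:(1,3)->(2,3)
Step 2: p0:(2,4)->(3,4) | p1:(1,0)->(2,0) | p2:escaped | p3:(3,5)->(4,5) | p4:(2,3)->(3,3)
Step 3: p0:(3,4)->(4,4) | p1:(2,0)->(3,0) | p2:escaped | p3:(4,5)->(4,4) | p4:(3,3)->(4,3)
Step 4: p0:(4,4)->(4,3) | p1:(3,0)->(4,0) | p2:escaped | p3:(4,4)->(4,3) | p4:(4,3)->(4,2)
Step 5: p0:(4,3)->(4,2) | p1:(4,0)->(4,1)->EXIT | p2:escaped | p3:(4,3)->(4,2) | p4:(4,2)->(4,1)->EXIT
Step 6: p0:(4,2)->(4,1)->EXIT | p1:escaped | p2:escaped | p3:(4,2)->(4,1)->EXIT | p4:escaped
Exit steps: [6, 5, 1, 6, 5]
First to escape: p2 at step 1

Answer: 2 1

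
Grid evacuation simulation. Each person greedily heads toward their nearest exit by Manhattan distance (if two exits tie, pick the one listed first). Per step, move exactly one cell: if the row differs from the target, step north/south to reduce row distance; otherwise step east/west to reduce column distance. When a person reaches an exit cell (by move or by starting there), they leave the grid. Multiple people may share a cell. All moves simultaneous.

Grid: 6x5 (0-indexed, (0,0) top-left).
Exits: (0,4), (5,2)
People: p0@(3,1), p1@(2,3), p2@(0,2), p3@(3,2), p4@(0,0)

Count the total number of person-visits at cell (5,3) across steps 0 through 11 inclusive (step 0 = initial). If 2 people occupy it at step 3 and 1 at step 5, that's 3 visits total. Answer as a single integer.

Answer: 0

Derivation:
Step 0: p0@(3,1) p1@(2,3) p2@(0,2) p3@(3,2) p4@(0,0) -> at (5,3): 0 [-], cum=0
Step 1: p0@(4,1) p1@(1,3) p2@(0,3) p3@(4,2) p4@(0,1) -> at (5,3): 0 [-], cum=0
Step 2: p0@(5,1) p1@(0,3) p2@ESC p3@ESC p4@(0,2) -> at (5,3): 0 [-], cum=0
Step 3: p0@ESC p1@ESC p2@ESC p3@ESC p4@(0,3) -> at (5,3): 0 [-], cum=0
Step 4: p0@ESC p1@ESC p2@ESC p3@ESC p4@ESC -> at (5,3): 0 [-], cum=0
Total visits = 0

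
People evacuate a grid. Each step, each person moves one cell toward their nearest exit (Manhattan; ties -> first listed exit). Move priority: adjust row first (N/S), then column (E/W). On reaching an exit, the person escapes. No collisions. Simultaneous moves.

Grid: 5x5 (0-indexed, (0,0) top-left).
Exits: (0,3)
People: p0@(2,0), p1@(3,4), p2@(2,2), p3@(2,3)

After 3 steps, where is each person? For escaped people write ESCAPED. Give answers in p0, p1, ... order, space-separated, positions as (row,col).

Step 1: p0:(2,0)->(1,0) | p1:(3,4)->(2,4) | p2:(2,2)->(1,2) | p3:(2,3)->(1,3)
Step 2: p0:(1,0)->(0,0) | p1:(2,4)->(1,4) | p2:(1,2)->(0,2) | p3:(1,3)->(0,3)->EXIT
Step 3: p0:(0,0)->(0,1) | p1:(1,4)->(0,4) | p2:(0,2)->(0,3)->EXIT | p3:escaped

(0,1) (0,4) ESCAPED ESCAPED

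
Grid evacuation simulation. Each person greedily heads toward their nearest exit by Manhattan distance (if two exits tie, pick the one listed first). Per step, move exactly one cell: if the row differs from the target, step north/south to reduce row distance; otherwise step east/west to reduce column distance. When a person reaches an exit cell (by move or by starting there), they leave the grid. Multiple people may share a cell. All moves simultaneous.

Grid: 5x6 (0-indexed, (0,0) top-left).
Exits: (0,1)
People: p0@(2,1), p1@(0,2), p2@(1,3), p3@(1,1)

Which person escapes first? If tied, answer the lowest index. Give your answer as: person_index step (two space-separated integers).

Answer: 1 1

Derivation:
Step 1: p0:(2,1)->(1,1) | p1:(0,2)->(0,1)->EXIT | p2:(1,3)->(0,3) | p3:(1,1)->(0,1)->EXIT
Step 2: p0:(1,1)->(0,1)->EXIT | p1:escaped | p2:(0,3)->(0,2) | p3:escaped
Step 3: p0:escaped | p1:escaped | p2:(0,2)->(0,1)->EXIT | p3:escaped
Exit steps: [2, 1, 3, 1]
First to escape: p1 at step 1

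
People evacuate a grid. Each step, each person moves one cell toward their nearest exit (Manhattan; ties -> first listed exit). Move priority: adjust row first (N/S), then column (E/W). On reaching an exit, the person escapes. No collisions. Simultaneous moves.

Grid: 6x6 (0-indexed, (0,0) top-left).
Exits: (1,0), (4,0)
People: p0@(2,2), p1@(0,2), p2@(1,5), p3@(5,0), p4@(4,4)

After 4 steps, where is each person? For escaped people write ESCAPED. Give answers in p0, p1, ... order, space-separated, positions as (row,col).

Step 1: p0:(2,2)->(1,2) | p1:(0,2)->(1,2) | p2:(1,5)->(1,4) | p3:(5,0)->(4,0)->EXIT | p4:(4,4)->(4,3)
Step 2: p0:(1,2)->(1,1) | p1:(1,2)->(1,1) | p2:(1,4)->(1,3) | p3:escaped | p4:(4,3)->(4,2)
Step 3: p0:(1,1)->(1,0)->EXIT | p1:(1,1)->(1,0)->EXIT | p2:(1,3)->(1,2) | p3:escaped | p4:(4,2)->(4,1)
Step 4: p0:escaped | p1:escaped | p2:(1,2)->(1,1) | p3:escaped | p4:(4,1)->(4,0)->EXIT

ESCAPED ESCAPED (1,1) ESCAPED ESCAPED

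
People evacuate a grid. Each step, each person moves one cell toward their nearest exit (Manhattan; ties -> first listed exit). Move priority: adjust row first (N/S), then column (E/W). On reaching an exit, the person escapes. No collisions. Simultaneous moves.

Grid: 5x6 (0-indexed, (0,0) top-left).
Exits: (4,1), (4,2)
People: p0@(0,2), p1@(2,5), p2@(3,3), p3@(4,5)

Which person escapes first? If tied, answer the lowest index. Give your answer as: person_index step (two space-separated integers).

Answer: 2 2

Derivation:
Step 1: p0:(0,2)->(1,2) | p1:(2,5)->(3,5) | p2:(3,3)->(4,3) | p3:(4,5)->(4,4)
Step 2: p0:(1,2)->(2,2) | p1:(3,5)->(4,5) | p2:(4,3)->(4,2)->EXIT | p3:(4,4)->(4,3)
Step 3: p0:(2,2)->(3,2) | p1:(4,5)->(4,4) | p2:escaped | p3:(4,3)->(4,2)->EXIT
Step 4: p0:(3,2)->(4,2)->EXIT | p1:(4,4)->(4,3) | p2:escaped | p3:escaped
Step 5: p0:escaped | p1:(4,3)->(4,2)->EXIT | p2:escaped | p3:escaped
Exit steps: [4, 5, 2, 3]
First to escape: p2 at step 2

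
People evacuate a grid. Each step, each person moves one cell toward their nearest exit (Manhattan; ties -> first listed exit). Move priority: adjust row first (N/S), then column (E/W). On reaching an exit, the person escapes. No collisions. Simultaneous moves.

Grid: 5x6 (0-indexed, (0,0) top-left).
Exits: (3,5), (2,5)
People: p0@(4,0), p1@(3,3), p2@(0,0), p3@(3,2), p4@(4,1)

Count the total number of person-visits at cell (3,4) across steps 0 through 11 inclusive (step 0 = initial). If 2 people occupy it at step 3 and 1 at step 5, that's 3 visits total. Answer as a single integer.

Step 0: p0@(4,0) p1@(3,3) p2@(0,0) p3@(3,2) p4@(4,1) -> at (3,4): 0 [-], cum=0
Step 1: p0@(3,0) p1@(3,4) p2@(1,0) p3@(3,3) p4@(3,1) -> at (3,4): 1 [p1], cum=1
Step 2: p0@(3,1) p1@ESC p2@(2,0) p3@(3,4) p4@(3,2) -> at (3,4): 1 [p3], cum=2
Step 3: p0@(3,2) p1@ESC p2@(2,1) p3@ESC p4@(3,3) -> at (3,4): 0 [-], cum=2
Step 4: p0@(3,3) p1@ESC p2@(2,2) p3@ESC p4@(3,4) -> at (3,4): 1 [p4], cum=3
Step 5: p0@(3,4) p1@ESC p2@(2,3) p3@ESC p4@ESC -> at (3,4): 1 [p0], cum=4
Step 6: p0@ESC p1@ESC p2@(2,4) p3@ESC p4@ESC -> at (3,4): 0 [-], cum=4
Step 7: p0@ESC p1@ESC p2@ESC p3@ESC p4@ESC -> at (3,4): 0 [-], cum=4
Total visits = 4

Answer: 4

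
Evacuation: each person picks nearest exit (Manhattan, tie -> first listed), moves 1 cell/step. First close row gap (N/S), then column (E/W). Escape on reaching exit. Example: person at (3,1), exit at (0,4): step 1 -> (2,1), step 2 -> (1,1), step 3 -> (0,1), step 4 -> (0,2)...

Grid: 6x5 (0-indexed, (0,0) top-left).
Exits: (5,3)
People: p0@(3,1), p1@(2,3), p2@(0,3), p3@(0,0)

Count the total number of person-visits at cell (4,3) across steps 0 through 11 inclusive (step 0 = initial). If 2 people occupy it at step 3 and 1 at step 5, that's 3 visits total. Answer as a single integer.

Step 0: p0@(3,1) p1@(2,3) p2@(0,3) p3@(0,0) -> at (4,3): 0 [-], cum=0
Step 1: p0@(4,1) p1@(3,3) p2@(1,3) p3@(1,0) -> at (4,3): 0 [-], cum=0
Step 2: p0@(5,1) p1@(4,3) p2@(2,3) p3@(2,0) -> at (4,3): 1 [p1], cum=1
Step 3: p0@(5,2) p1@ESC p2@(3,3) p3@(3,0) -> at (4,3): 0 [-], cum=1
Step 4: p0@ESC p1@ESC p2@(4,3) p3@(4,0) -> at (4,3): 1 [p2], cum=2
Step 5: p0@ESC p1@ESC p2@ESC p3@(5,0) -> at (4,3): 0 [-], cum=2
Step 6: p0@ESC p1@ESC p2@ESC p3@(5,1) -> at (4,3): 0 [-], cum=2
Step 7: p0@ESC p1@ESC p2@ESC p3@(5,2) -> at (4,3): 0 [-], cum=2
Step 8: p0@ESC p1@ESC p2@ESC p3@ESC -> at (4,3): 0 [-], cum=2
Total visits = 2

Answer: 2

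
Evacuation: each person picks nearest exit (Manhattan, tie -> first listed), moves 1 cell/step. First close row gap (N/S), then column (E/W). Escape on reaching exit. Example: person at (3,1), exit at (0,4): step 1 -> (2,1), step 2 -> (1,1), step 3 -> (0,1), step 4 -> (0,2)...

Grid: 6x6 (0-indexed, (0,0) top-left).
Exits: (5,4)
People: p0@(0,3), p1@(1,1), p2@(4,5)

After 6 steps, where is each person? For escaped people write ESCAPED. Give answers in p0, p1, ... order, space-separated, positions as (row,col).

Step 1: p0:(0,3)->(1,3) | p1:(1,1)->(2,1) | p2:(4,5)->(5,5)
Step 2: p0:(1,3)->(2,3) | p1:(2,1)->(3,1) | p2:(5,5)->(5,4)->EXIT
Step 3: p0:(2,3)->(3,3) | p1:(3,1)->(4,1) | p2:escaped
Step 4: p0:(3,3)->(4,3) | p1:(4,1)->(5,1) | p2:escaped
Step 5: p0:(4,3)->(5,3) | p1:(5,1)->(5,2) | p2:escaped
Step 6: p0:(5,3)->(5,4)->EXIT | p1:(5,2)->(5,3) | p2:escaped

ESCAPED (5,3) ESCAPED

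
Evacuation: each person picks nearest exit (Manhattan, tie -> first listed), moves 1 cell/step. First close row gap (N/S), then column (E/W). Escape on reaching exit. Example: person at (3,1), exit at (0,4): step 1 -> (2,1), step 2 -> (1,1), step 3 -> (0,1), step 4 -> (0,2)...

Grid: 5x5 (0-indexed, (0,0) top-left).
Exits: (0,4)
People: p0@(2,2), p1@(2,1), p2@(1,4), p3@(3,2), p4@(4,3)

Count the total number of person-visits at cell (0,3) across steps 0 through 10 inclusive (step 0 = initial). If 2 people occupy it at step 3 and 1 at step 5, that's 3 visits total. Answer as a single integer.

Answer: 4

Derivation:
Step 0: p0@(2,2) p1@(2,1) p2@(1,4) p3@(3,2) p4@(4,3) -> at (0,3): 0 [-], cum=0
Step 1: p0@(1,2) p1@(1,1) p2@ESC p3@(2,2) p4@(3,3) -> at (0,3): 0 [-], cum=0
Step 2: p0@(0,2) p1@(0,1) p2@ESC p3@(1,2) p4@(2,3) -> at (0,3): 0 [-], cum=0
Step 3: p0@(0,3) p1@(0,2) p2@ESC p3@(0,2) p4@(1,3) -> at (0,3): 1 [p0], cum=1
Step 4: p0@ESC p1@(0,3) p2@ESC p3@(0,3) p4@(0,3) -> at (0,3): 3 [p1,p3,p4], cum=4
Step 5: p0@ESC p1@ESC p2@ESC p3@ESC p4@ESC -> at (0,3): 0 [-], cum=4
Total visits = 4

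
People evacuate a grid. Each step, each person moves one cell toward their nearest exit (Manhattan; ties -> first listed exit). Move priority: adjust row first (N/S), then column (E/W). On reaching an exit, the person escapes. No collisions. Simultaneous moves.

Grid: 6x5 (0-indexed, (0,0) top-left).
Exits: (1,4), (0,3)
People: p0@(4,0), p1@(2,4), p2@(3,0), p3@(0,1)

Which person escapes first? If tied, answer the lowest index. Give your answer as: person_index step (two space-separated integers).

Step 1: p0:(4,0)->(3,0) | p1:(2,4)->(1,4)->EXIT | p2:(3,0)->(2,0) | p3:(0,1)->(0,2)
Step 2: p0:(3,0)->(2,0) | p1:escaped | p2:(2,0)->(1,0) | p3:(0,2)->(0,3)->EXIT
Step 3: p0:(2,0)->(1,0) | p1:escaped | p2:(1,0)->(1,1) | p3:escaped
Step 4: p0:(1,0)->(1,1) | p1:escaped | p2:(1,1)->(1,2) | p3:escaped
Step 5: p0:(1,1)->(1,2) | p1:escaped | p2:(1,2)->(1,3) | p3:escaped
Step 6: p0:(1,2)->(1,3) | p1:escaped | p2:(1,3)->(1,4)->EXIT | p3:escaped
Step 7: p0:(1,3)->(1,4)->EXIT | p1:escaped | p2:escaped | p3:escaped
Exit steps: [7, 1, 6, 2]
First to escape: p1 at step 1

Answer: 1 1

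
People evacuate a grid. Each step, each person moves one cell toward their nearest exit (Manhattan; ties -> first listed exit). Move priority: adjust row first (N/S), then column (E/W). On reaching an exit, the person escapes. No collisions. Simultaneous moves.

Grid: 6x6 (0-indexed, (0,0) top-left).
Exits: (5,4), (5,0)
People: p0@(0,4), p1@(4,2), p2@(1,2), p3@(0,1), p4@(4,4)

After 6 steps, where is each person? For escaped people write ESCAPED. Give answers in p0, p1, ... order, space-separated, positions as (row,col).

Step 1: p0:(0,4)->(1,4) | p1:(4,2)->(5,2) | p2:(1,2)->(2,2) | p3:(0,1)->(1,1) | p4:(4,4)->(5,4)->EXIT
Step 2: p0:(1,4)->(2,4) | p1:(5,2)->(5,3) | p2:(2,2)->(3,2) | p3:(1,1)->(2,1) | p4:escaped
Step 3: p0:(2,4)->(3,4) | p1:(5,3)->(5,4)->EXIT | p2:(3,2)->(4,2) | p3:(2,1)->(3,1) | p4:escaped
Step 4: p0:(3,4)->(4,4) | p1:escaped | p2:(4,2)->(5,2) | p3:(3,1)->(4,1) | p4:escaped
Step 5: p0:(4,4)->(5,4)->EXIT | p1:escaped | p2:(5,2)->(5,3) | p3:(4,1)->(5,1) | p4:escaped
Step 6: p0:escaped | p1:escaped | p2:(5,3)->(5,4)->EXIT | p3:(5,1)->(5,0)->EXIT | p4:escaped

ESCAPED ESCAPED ESCAPED ESCAPED ESCAPED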